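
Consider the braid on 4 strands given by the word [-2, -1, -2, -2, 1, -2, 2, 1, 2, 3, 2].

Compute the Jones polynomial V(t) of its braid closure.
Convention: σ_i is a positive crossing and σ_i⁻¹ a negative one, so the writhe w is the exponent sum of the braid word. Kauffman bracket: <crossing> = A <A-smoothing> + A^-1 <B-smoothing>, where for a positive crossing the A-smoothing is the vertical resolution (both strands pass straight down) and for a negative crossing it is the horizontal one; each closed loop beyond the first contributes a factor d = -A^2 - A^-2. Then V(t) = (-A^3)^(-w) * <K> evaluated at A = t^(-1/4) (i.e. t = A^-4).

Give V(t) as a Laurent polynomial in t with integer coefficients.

t^2 - t + 1 - t^-1 + t^-2

Derivation:
The presented braid s2^-1 s1^-1 s2^-1 s2^-1 s1 s2^-1 s2 s1 s2 s3 s2 on 4 strands reduces by inverse Markov moves (closure unchanged at each step):
  Deconjugate: the word is γ·β·γ⁻¹ with γ = s2^-1 (prefix) and γ⁻¹ = s2 (suffix); strip both.
  Destabilize: the word has the form β·s3 where s3 occurs only as the final letter (β ∈ B_3); drop it and the last strand → 3 strands.
Reduced to β = s1^-1 s2^-1 s2^-1 s1 s2^-1 s2 s1 s2 on 3 strands, 8 crossings.
Compute on β:
First cancel adjacent σ_i σ_i⁻¹ pairs (Reidemeister II — same braid, same closure): s1^-1 s2^-1 s2^-1 s1 s2^-1 s2 s1 s2 → s1^-1 s2^-1 s2^-1 s1 s1 s2.
Braid: s1^-1 s2^-1 s2^-1 s1 s1 s2 on 3 strands, 6 crossings.
Writhe w = (#positive) - (#negative) = 3 - 3 = 0.
State-sum expansion of <K>. There are 2^6 = 64 states.
Smooth each crossing (0=||, 1=⌣⌢); contribution A^(Σ sign_k(1-2s_k)) * d^(L-1).
Tabulate the states by total A-exponent and number of loops L (A-exp: L × count):
  A^6: L=2 ×1
  A^4: L=1 ×2, L=3 ×4
  A^2: L=2 ×13, L=4 ×2
  A^0: L=1 ×9, L=3 ×11
  A^-2: L=2 ×13, L=4 ×2
  A^-4: L=1 ×2, L=3 ×4
  A^-6: L=2 ×1
Each group contributes A^e * Σ count * d^(L-1):
Powers of d = -A^2 - A^-2: d^2 = A^4 + 2 + A^-4; d^3 = -A^6 - 3*A^2 - 3*A^-2 - A^-6.
  A^6 * (d) = -A^8 - A^4
  A^4 * (2 + 4*d^2) = 4*A^8 + 10*A^4 + 4
  A^2 * (13*d + 2*d^3) = -2*A^8 - 19*A^4 - 19 - 2*A^-4
  A^0 * (9 + 11*d^2) = 11*A^4 + 31 + 11*A^-4
  A^-2 * (13*d + 2*d^3) = -2*A^4 - 19 - 19*A^-4 - 2*A^-8
  A^-4 * (2 + 4*d^2) = 4 + 10*A^-4 + 4*A^-8
  A^-6 * (d) = -A^-4 - A^-8
Summing the groups: <K> = A^8 - A^4 + 1 - A^-4 + A^-8
Normalise by the writhe: (-A^3)^(-w) = (-A^3)^(0) = 1, so f(A) = 1 * <K> = A^8 - A^4 + 1 - A^-4 + A^-8.
Substitute A = t^(-1/4), i.e. A^e → t^(-e/4): V(t) = t^2 - t + 1 - t^-1 + t^-2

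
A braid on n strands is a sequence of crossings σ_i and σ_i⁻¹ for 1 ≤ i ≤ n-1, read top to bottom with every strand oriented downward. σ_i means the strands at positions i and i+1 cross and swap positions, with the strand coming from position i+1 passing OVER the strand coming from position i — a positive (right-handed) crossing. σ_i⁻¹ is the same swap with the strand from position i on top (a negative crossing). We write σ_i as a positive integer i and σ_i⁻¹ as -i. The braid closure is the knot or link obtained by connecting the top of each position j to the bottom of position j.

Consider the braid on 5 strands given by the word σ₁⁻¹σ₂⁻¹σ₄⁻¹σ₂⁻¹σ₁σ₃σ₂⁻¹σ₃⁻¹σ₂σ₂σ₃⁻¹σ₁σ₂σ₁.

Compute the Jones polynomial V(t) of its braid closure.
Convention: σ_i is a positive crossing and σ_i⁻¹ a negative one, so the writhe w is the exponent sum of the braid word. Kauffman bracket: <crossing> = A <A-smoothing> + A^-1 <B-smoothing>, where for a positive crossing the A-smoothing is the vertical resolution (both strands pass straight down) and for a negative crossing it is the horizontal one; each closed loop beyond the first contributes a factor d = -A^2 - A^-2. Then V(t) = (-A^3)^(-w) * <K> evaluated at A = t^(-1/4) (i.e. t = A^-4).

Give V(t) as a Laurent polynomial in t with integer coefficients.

The presented braid s1^-1 s2^-1 s4^-1 s2^-1 s1 s3 s2^-1 s3^-1 s2 s2 s3^-1 s1 s2 s1 on 5 strands reduces by inverse Markov moves (closure unchanged at each step):
  Deconjugate: the word is γ·β·γ⁻¹ with γ = s1^-1 s2^-1 (prefix) and γ⁻¹ = s2 s1 (suffix); strip both.
Reduced to β = s4^-1 s2^-1 s1 s3 s2^-1 s3^-1 s2 s2 s3^-1 s1 on 5 strands, 10 crossings.
Compute on β:
Braid: s4^-1 s2^-1 s1 s3 s2^-1 s3^-1 s2 s2 s3^-1 s1 on 5 strands, 10 crossings.
Writhe w = (#positive) - (#negative) = 5 - 5 = 0.
Enumerate smoothing states for the bracket polynomial. There are 2^10 = 1024 states.
Each crossing splits two ways (0=vertical, 1=horizontal). The state's weight is A^(#A-smoothings - #B-smoothings) * d^(loops - 1).
Tabulate the states by total A-exponent and number of loops L (A-exp: L × count):
  A^10: L=4 ×1
  A^8: L=3 ×9, L=5 ×1
  A^6: L=2 ×27, L=4 ×18
  A^4: L=1 ×28, L=3 ×78, L=5 ×14
  A^2: L=2 ×116, L=4 ×88, L=6 ×6
  A^0: L=1 ×27, L=3 ×178, L=5 ×46, L=7 ×1
  A^-2: L=2 ×78, L=4 ×123, L=6 ×9
  A^-4: L=1 ×6, L=3 ×78, L=5 ×36
  A^-6: L=2 ×11, L=4 ×31, L=6 ×3
  A^-8: L=3 ×6, L=5 ×4
  A^-10: L=4 ×1
Each group contributes A^e * Σ count * d^(L-1):
Powers of d = -A^2 - A^-2: d^2 = A^4 + 2 + A^-4; d^3 = -A^6 - 3*A^2 - 3*A^-2 - A^-6; d^4 = A^8 + 4*A^4 + 6 + 4*A^-4 + A^-8; d^5 = -A^10 - 5*A^6 - 10*A^2 - 10*A^-2 - 5*A^-6 - A^-10; d^6 = A^12 + 6*A^8 + 15*A^4 + 20 + 15*A^-4 + 6*A^-8 + A^-12.
  A^10 * (d^3) = -A^16 - 3*A^12 - 3*A^8 - A^4
  A^8 * (9*d^2 + d^4) = A^16 + 13*A^12 + 24*A^8 + 13*A^4 + 1
  A^6 * (27*d + 18*d^3) = -18*A^12 - 81*A^8 - 81*A^4 - 18
  A^4 * (28 + 78*d^2 + 14*d^4) = 14*A^12 + 134*A^8 + 268*A^4 + 134 + 14*A^-4
  A^2 * (116*d + 88*d^3 + 6*d^5) = -6*A^12 - 118*A^8 - 440*A^4 - 440 - 118*A^-4 - 6*A^-8
  A^0 * (27 + 178*d^2 + 46*d^4 + d^6) = A^12 + 52*A^8 + 377*A^4 + 679 + 377*A^-4 + 52*A^-8 + A^-12
  A^-2 * (78*d + 123*d^3 + 9*d^5) = -9*A^8 - 168*A^4 - 537 - 537*A^-4 - 168*A^-8 - 9*A^-12
  A^-4 * (6 + 78*d^2 + 36*d^4) = 36*A^4 + 222 + 378*A^-4 + 222*A^-8 + 36*A^-12
  A^-6 * (11*d + 31*d^3 + 3*d^5) = -3*A^4 - 46 - 134*A^-4 - 134*A^-8 - 46*A^-12 - 3*A^-16
  A^-8 * (6*d^2 + 4*d^4) = 4 + 22*A^-4 + 36*A^-8 + 22*A^-12 + 4*A^-16
  A^-10 * (d^3) = -A^-4 - 3*A^-8 - 3*A^-12 - A^-16
Summing the groups: <K> = A^12 - A^8 + A^4 - 1 + A^-4 - A^-8 + A^-12
Normalise by the writhe: (-A^3)^(-w) = (-A^3)^(0) = 1, so f(A) = 1 * <K> = A^12 - A^8 + A^4 - 1 + A^-4 - A^-8 + A^-12.
Substitute A = t^(-1/4), i.e. A^e → t^(-e/4): V(t) = t^3 - t^2 + t - 1 + t^-1 - t^-2 + t^-3

Answer: t^3 - t^2 + t - 1 + t^-1 - t^-2 + t^-3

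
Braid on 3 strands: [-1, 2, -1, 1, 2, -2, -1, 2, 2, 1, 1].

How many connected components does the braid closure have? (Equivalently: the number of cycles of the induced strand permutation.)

2

Derivation:
Track the strand permutation on 3 strands, starting from identity.
  step 1: s1^-1 swaps positions 1,2 -> [2 1 3]
  step 2: s2 swaps positions 2,3 -> [2 3 1]
  step 3: s1^-1 swaps positions 1,2 -> [3 2 1]
  step 4: s1 swaps positions 1,2 -> [2 3 1]
  step 5: s2 swaps positions 2,3 -> [2 1 3]
  step 6: s2^-1 swaps positions 2,3 -> [2 3 1]
  step 7: s1^-1 swaps positions 1,2 -> [3 2 1]
  step 8: s2 swaps positions 2,3 -> [3 1 2]
  step 9: s2 swaps positions 2,3 -> [3 2 1]
  step 10: s1 swaps positions 1,2 -> [2 3 1]
  step 11: s1 swaps positions 1,2 -> [3 2 1]
Final permutation (position -> original strand): [3 2 1]
Closure components = cycle count of this permutation = 2.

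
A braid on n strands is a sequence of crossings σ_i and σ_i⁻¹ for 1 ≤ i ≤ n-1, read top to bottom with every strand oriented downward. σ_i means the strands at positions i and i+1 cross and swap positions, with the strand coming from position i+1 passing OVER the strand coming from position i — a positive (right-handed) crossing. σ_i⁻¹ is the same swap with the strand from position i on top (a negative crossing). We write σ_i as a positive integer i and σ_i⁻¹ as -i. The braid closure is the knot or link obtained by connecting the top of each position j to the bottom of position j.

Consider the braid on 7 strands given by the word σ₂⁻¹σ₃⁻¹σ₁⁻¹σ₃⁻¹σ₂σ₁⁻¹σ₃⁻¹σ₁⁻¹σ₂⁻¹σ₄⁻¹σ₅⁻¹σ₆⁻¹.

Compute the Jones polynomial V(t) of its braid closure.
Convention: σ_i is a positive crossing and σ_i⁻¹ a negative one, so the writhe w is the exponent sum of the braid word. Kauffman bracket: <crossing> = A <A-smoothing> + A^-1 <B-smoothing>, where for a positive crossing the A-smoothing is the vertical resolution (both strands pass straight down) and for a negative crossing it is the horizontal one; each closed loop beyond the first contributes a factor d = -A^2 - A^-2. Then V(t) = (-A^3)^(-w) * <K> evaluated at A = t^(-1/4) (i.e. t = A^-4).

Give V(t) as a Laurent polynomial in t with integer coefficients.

The presented braid s2^-1 s3^-1 s1^-1 s3^-1 s2 s1^-1 s3^-1 s1^-1 s2^-1 s4^-1 s5^-1 s6^-1 on 7 strands reduces by inverse Markov moves (closure unchanged at each step):
  Destabilize: the word has the form β·s6^-1 where s6^-1 occurs only as the final letter (β ∈ B_6); drop it and the last strand → 6 strands.
  Destabilize: the word has the form β·s5^-1 where s5^-1 occurs only as the final letter (β ∈ B_5); drop it and the last strand → 5 strands.
  Destabilize: the word has the form β·s4^-1 where s4^-1 occurs only as the final letter (β ∈ B_4); drop it and the last strand → 4 strands.
Reduced to β = s2^-1 s3^-1 s1^-1 s3^-1 s2 s1^-1 s3^-1 s1^-1 s2^-1 on 4 strands, 9 crossings.
Compute on β:
Braid: s2^-1 s3^-1 s1^-1 s3^-1 s2 s1^-1 s3^-1 s1^-1 s2^-1 on 4 strands, 9 crossings.
Writhe w = (#positive) - (#negative) = 1 - 8 = -7.
State-sum expansion of <K>. There are 2^9 = 512 states.
Each crossing splits two ways (0=vertical, 1=horizontal). The state's weight is A^(#A-smoothings - #B-smoothings) * d^(loops - 1).
Tabulate the states by total A-exponent and number of loops L (A-exp: L × count):
  A^9: L=6 ×1
  A^7: L=5 ×9
  A^5: L=4 ×35, L=6 ×1
  A^3: L=3 ×74, L=5 ×10
  A^1: L=2 ×85, L=4 ×41
  A^-1: L=1 ×42, L=3 ×80, L=5 ×4
  A^-3: L=2 ×65, L=4 ×19
  A^-5: L=1 ×9, L=3 ×26, L=5 ×1
  A^-7: L=2 ×6, L=4 ×3
  A^-9: L=3 ×1
Each group contributes A^e * Σ count * d^(L-1):
Powers of d = -A^2 - A^-2: d^2 = A^4 + 2 + A^-4; d^3 = -A^6 - 3*A^2 - 3*A^-2 - A^-6; d^4 = A^8 + 4*A^4 + 6 + 4*A^-4 + A^-8; d^5 = -A^10 - 5*A^6 - 10*A^2 - 10*A^-2 - 5*A^-6 - A^-10.
  A^9 * (d^5) = -A^19 - 5*A^15 - 10*A^11 - 10*A^7 - 5*A^3 - A^-1
  A^7 * (9*d^4) = 9*A^15 + 36*A^11 + 54*A^7 + 36*A^3 + 9*A^-1
  A^5 * (35*d^3 + d^5) = -A^15 - 40*A^11 - 115*A^7 - 115*A^3 - 40*A^-1 - A^-5
  A^3 * (74*d^2 + 10*d^4) = 10*A^11 + 114*A^7 + 208*A^3 + 114*A^-1 + 10*A^-5
  A^1 * (85*d + 41*d^3) = -41*A^7 - 208*A^3 - 208*A^-1 - 41*A^-5
  A^-1 * (42 + 80*d^2 + 4*d^4) = 4*A^7 + 96*A^3 + 226*A^-1 + 96*A^-5 + 4*A^-9
  A^-3 * (65*d + 19*d^3) = -19*A^3 - 122*A^-1 - 122*A^-5 - 19*A^-9
  A^-5 * (9 + 26*d^2 + d^4) = A^3 + 30*A^-1 + 67*A^-5 + 30*A^-9 + A^-13
  A^-7 * (6*d + 3*d^3) = -3*A^-1 - 15*A^-5 - 15*A^-9 - 3*A^-13
  A^-9 * (d^2) = A^-5 + 2*A^-9 + A^-13
Summing the groups: <K> = -A^19 + 3*A^15 - 4*A^11 + 6*A^7 - 6*A^3 + 5*A^-1 - 5*A^-5 + 2*A^-9 - A^-13
Normalise by the writhe: (-A^3)^(-w) = (-A^3)^(7) = -A^21, so f(A) = -A^21 * <K> = A^40 - 3*A^36 + 4*A^32 - 6*A^28 + 6*A^24 - 5*A^20 + 5*A^16 - 2*A^12 + A^8.
Substitute A = t^(-1/4), i.e. A^e → t^(-e/4): V(t) = t^-2 - 2*t^-3 + 5*t^-4 - 5*t^-5 + 6*t^-6 - 6*t^-7 + 4*t^-8 - 3*t^-9 + t^-10

Answer: t^-2 - 2*t^-3 + 5*t^-4 - 5*t^-5 + 6*t^-6 - 6*t^-7 + 4*t^-8 - 3*t^-9 + t^-10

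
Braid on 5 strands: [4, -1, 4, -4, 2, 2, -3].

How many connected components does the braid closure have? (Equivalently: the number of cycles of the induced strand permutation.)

2

Derivation:
Track the strand permutation on 5 strands, starting from identity.
  step 1: s4 swaps positions 4,5 -> [1 2 3 5 4]
  step 2: s1^-1 swaps positions 1,2 -> [2 1 3 5 4]
  step 3: s4 swaps positions 4,5 -> [2 1 3 4 5]
  step 4: s4^-1 swaps positions 4,5 -> [2 1 3 5 4]
  step 5: s2 swaps positions 2,3 -> [2 3 1 5 4]
  step 6: s2 swaps positions 2,3 -> [2 1 3 5 4]
  step 7: s3^-1 swaps positions 3,4 -> [2 1 5 3 4]
Final permutation (position -> original strand): [2 1 5 3 4]
Closure components = cycle count of this permutation = 2.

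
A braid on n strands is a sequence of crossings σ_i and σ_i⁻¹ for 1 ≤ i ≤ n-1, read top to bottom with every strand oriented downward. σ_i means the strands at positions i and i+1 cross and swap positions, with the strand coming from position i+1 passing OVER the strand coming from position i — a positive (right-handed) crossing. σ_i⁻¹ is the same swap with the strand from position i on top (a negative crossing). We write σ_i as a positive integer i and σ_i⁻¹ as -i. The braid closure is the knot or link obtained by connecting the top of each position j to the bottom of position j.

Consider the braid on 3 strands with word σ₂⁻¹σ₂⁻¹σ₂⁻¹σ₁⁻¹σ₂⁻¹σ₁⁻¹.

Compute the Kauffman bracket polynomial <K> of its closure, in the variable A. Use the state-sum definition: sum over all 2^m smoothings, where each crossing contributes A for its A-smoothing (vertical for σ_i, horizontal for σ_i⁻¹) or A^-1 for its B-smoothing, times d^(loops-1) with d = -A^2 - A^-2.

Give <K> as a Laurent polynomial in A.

-A^10 + A^6 - A^2 + A^-2 + A^-10

Derivation:
Braid: s2^-1 s2^-1 s2^-1 s1^-1 s2^-1 s1^-1 on 3 strands, 6 crossings.
Writhe w = (#positive) - (#negative) = 0 - 6 = -6.
Computing the Kauffman bracket via state sum. There are 2^6 = 64 states.
For each crossing: s=0 is the vertical smoothing, s=1 horizontal. Crossing k contributes A^(sign_k * (1 - 2*s_k)); loop factor d = -A^2 - A^-2.
Tabulate the states by total A-exponent and number of loops L (A-exp: L × count):
  A^6: L=3 ×1
  A^4: L=2 ×3, L=4 ×3
  A^2: L=1 ×3, L=3 ×11, L=5 ×1
  A^0: L=2 ×16, L=4 ×4
  A^-2: L=1 ×8, L=3 ×7
  A^-4: L=2 ×6
  A^-6: L=3 ×1
Each group contributes A^e * Σ count * d^(L-1):
Powers of d = -A^2 - A^-2: d^2 = A^4 + 2 + A^-4; d^3 = -A^6 - 3*A^2 - 3*A^-2 - A^-6; d^4 = A^8 + 4*A^4 + 6 + 4*A^-4 + A^-8.
  A^6 * (d^2) = A^10 + 2*A^6 + A^2
  A^4 * (3*d + 3*d^3) = -3*A^10 - 12*A^6 - 12*A^2 - 3*A^-2
  A^2 * (3 + 11*d^2 + d^4) = A^10 + 15*A^6 + 31*A^2 + 15*A^-2 + A^-6
  A^0 * (16*d + 4*d^3) = -4*A^6 - 28*A^2 - 28*A^-2 - 4*A^-6
  A^-2 * (8 + 7*d^2) = 7*A^2 + 22*A^-2 + 7*A^-6
  A^-4 * (6*d) = -6*A^-2 - 6*A^-6
  A^-6 * (d^2) = A^-2 + 2*A^-6 + A^-10
Summing the groups: <K> = -A^10 + A^6 - A^2 + A^-2 + A^-10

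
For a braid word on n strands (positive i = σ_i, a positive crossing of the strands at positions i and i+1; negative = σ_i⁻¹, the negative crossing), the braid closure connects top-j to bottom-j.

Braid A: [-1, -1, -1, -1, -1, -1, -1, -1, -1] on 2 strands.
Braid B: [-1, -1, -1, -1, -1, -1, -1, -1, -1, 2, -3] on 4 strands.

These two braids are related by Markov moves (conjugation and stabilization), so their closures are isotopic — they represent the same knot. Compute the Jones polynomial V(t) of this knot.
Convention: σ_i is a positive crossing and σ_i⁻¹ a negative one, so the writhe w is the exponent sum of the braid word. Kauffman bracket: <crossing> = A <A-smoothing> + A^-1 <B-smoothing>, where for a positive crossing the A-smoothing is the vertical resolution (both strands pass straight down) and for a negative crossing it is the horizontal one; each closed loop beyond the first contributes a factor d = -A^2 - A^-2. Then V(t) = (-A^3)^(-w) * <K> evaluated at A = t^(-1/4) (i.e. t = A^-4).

Markov-equivalent braids have isotopic closures, hence identical knot invariants. Strip the Markov moves from each word to reach a common short braid β, then compute V(t) once on β.
Braid A: s1^-1 s1^-1 s1^-1 s1^-1 s1^-1 s1^-1 s1^-1 s1^-1 s1^-1 on 2 strands has no conjugating prefix/suffix or stabilization to strip; take β = s1^-1 s1^-1 s1^-1 s1^-1 s1^-1 s1^-1 s1^-1 s1^-1 s1^-1.
Braid B: s1^-1 s1^-1 s1^-1 s1^-1 s1^-1 s1^-1 s1^-1 s1^-1 s1^-1 s2 s3^-1 on 4 strands reduces by inverse Markov moves (closure unchanged at each step):
  Destabilize: the word has the form β·s3^-1 where s3^-1 occurs only as the final letter (β ∈ B_3); drop it and the last strand → 3 strands.
  Destabilize: the word has the form β·s2 where s2 occurs only as the final letter (β ∈ B_2); drop it and the last strand → 2 strands.
Reduced to β = s1^-1 s1^-1 s1^-1 s1^-1 s1^-1 s1^-1 s1^-1 s1^-1 s1^-1 on 2 strands, 9 crossings.
Both give the same β = s1^-1 s1^-1 s1^-1 s1^-1 s1^-1 s1^-1 s1^-1 s1^-1 s1^-1 on 2 strands, so one state sum suffices:
Braid: s1^-1 s1^-1 s1^-1 s1^-1 s1^-1 s1^-1 s1^-1 s1^-1 s1^-1 on 2 strands, 9 crossings.
Writhe w = (#positive) - (#negative) = 0 - 9 = -9.
Computing the Kauffman bracket via state sum. There are 2^9 = 512 states.
Smooth each crossing (0=||, 1=⌣⌢); contribution A^(Σ sign_k(1-2s_k)) * d^(L-1).
Tabulate the states by total A-exponent and number of loops L (A-exp: L × count):
  A^9: L=9 ×1
  A^7: L=8 ×9
  A^5: L=7 ×36
  A^3: L=6 ×84
  A^1: L=5 ×126
  A^-1: L=4 ×126
  A^-3: L=3 ×84
  A^-5: L=2 ×36
  A^-7: L=1 ×9
  A^-9: L=2 ×1
Each group contributes A^e * Σ count * d^(L-1):
Powers of d = -A^2 - A^-2: d^2 = A^4 + 2 + A^-4; d^3 = -A^6 - 3*A^2 - 3*A^-2 - A^-6; d^4 = A^8 + 4*A^4 + 6 + 4*A^-4 + A^-8; d^5 = -A^10 - 5*A^6 - 10*A^2 - 10*A^-2 - 5*A^-6 - A^-10; d^6 = A^12 + 6*A^8 + 15*A^4 + 20 + 15*A^-4 + 6*A^-8 + A^-12; d^7 = -A^14 - 7*A^10 - 21*A^6 - 35*A^2 - 35*A^-2 - 21*A^-6 - 7*A^-10 - A^-14; d^8 = A^16 + 8*A^12 + 28*A^8 + 56*A^4 + 70 + 56*A^-4 + 28*A^-8 + 8*A^-12 + A^-16.
  A^9 * (d^8) = A^25 + 8*A^21 + 28*A^17 + 56*A^13 + 70*A^9 + 56*A^5 + 28*A + 8*A^-3 + A^-7
  A^7 * (9*d^7) = -9*A^21 - 63*A^17 - 189*A^13 - 315*A^9 - 315*A^5 - 189*A - 63*A^-3 - 9*A^-7
  A^5 * (36*d^6) = 36*A^17 + 216*A^13 + 540*A^9 + 720*A^5 + 540*A + 216*A^-3 + 36*A^-7
  A^3 * (84*d^5) = -84*A^13 - 420*A^9 - 840*A^5 - 840*A - 420*A^-3 - 84*A^-7
  A^1 * (126*d^4) = 126*A^9 + 504*A^5 + 756*A + 504*A^-3 + 126*A^-7
  A^-1 * (126*d^3) = -126*A^5 - 378*A - 378*A^-3 - 126*A^-7
  A^-3 * (84*d^2) = 84*A + 168*A^-3 + 84*A^-7
  A^-5 * (36*d) = -36*A^-3 - 36*A^-7
  A^-7 * (9) = 9*A^-7
  A^-9 * (d) = -A^-7 - A^-11
Summing the groups: <K> = A^25 - A^21 + A^17 - A^13 + A^9 - A^5 + A - A^-3 - A^-11
Normalise by the writhe: (-A^3)^(-w) = (-A^3)^(9) = -A^27, so f(A) = -A^27 * <K> = -A^52 + A^48 - A^44 + A^40 - A^36 + A^32 - A^28 + A^24 + A^16.
Substitute A = t^(-1/4), i.e. A^e → t^(-e/4): V(t) = t^-4 + t^-6 - t^-7 + t^-8 - t^-9 + t^-10 - t^-11 + t^-12 - t^-13

Answer: t^-4 + t^-6 - t^-7 + t^-8 - t^-9 + t^-10 - t^-11 + t^-12 - t^-13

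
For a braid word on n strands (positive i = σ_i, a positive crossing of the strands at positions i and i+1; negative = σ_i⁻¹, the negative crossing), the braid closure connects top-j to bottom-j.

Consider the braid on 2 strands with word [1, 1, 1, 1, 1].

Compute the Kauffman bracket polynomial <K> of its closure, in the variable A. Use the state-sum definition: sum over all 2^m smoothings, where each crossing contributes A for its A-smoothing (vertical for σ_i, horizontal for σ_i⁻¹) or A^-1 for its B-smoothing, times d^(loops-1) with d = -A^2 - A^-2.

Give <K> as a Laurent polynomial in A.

-A^7 - A^-1 + A^-5 - A^-9 + A^-13

Derivation:
Braid: s1 s1 s1 s1 s1 on 2 strands, 5 crossings.
Writhe w = (#positive) - (#negative) = 5 - 0 = 5.
Enumerate smoothing states for the bracket polynomial. There are 2^5 = 32 states.
For each crossing: s=0 is the vertical smoothing, s=1 horizontal. Crossing k contributes A^(sign_k * (1 - 2*s_k)); loop factor d = -A^2 - A^-2.
  state 00000: A-exp=+5, loops=2, term = A^5 * d^1
  state 00001: A-exp=+3, loops=1, term = A^3 * d^0
  state 00010: A-exp=+3, loops=1, term = A^3 * d^0
  state 00011: A-exp=+1, loops=2, term = A^1 * d^1
  state 00100: A-exp=+3, loops=1, term = A^3 * d^0
  state 00101: A-exp=+1, loops=2, term = A^1 * d^1
  state 00110: A-exp=+1, loops=2, term = A^1 * d^1
  state 00111: A-exp=-1, loops=3, term = A^-1 * d^2
  state 01000: A-exp=+3, loops=1, term = A^3 * d^0
  state 01001: A-exp=+1, loops=2, term = A^1 * d^1
  state 01010: A-exp=+1, loops=2, term = A^1 * d^1
  state 01011: A-exp=-1, loops=3, term = A^-1 * d^2
  state 01100: A-exp=+1, loops=2, term = A^1 * d^1
  state 01101: A-exp=-1, loops=3, term = A^-1 * d^2
  state 01110: A-exp=-1, loops=3, term = A^-1 * d^2
  state 01111: A-exp=-3, loops=4, term = A^-3 * d^3
  state 10000: A-exp=+3, loops=1, term = A^3 * d^0
  state 10001: A-exp=+1, loops=2, term = A^1 * d^1
  state 10010: A-exp=+1, loops=2, term = A^1 * d^1
  state 10011: A-exp=-1, loops=3, term = A^-1 * d^2
  state 10100: A-exp=+1, loops=2, term = A^1 * d^1
  state 10101: A-exp=-1, loops=3, term = A^-1 * d^2
  state 10110: A-exp=-1, loops=3, term = A^-1 * d^2
  state 10111: A-exp=-3, loops=4, term = A^-3 * d^3
  state 11000: A-exp=+1, loops=2, term = A^1 * d^1
  state 11001: A-exp=-1, loops=3, term = A^-1 * d^2
  state 11010: A-exp=-1, loops=3, term = A^-1 * d^2
  state 11011: A-exp=-3, loops=4, term = A^-3 * d^3
  state 11100: A-exp=-1, loops=3, term = A^-1 * d^2
  state 11101: A-exp=-3, loops=4, term = A^-3 * d^3
  state 11110: A-exp=-3, loops=4, term = A^-3 * d^3
  state 11111: A-exp=-5, loops=5, term = A^-5 * d^4
Collect the terms by A-exponent (count of states per loop number):
Powers of d = -A^2 - A^-2: d^2 = A^4 + 2 + A^-4; d^3 = -A^6 - 3*A^2 - 3*A^-2 - A^-6; d^4 = A^8 + 4*A^4 + 6 + 4*A^-4 + A^-8.
  A^5 * (d) = -A^7 - A^3
  A^3 * (5) = 5*A^3
  A^1 * (10*d) = -10*A^3 - 10*A^-1
  A^-1 * (10*d^2) = 10*A^3 + 20*A^-1 + 10*A^-5
  A^-3 * (5*d^3) = -5*A^3 - 15*A^-1 - 15*A^-5 - 5*A^-9
  A^-5 * (d^4) = A^3 + 4*A^-1 + 6*A^-5 + 4*A^-9 + A^-13
Summing the groups: <K> = -A^7 - A^-1 + A^-5 - A^-9 + A^-13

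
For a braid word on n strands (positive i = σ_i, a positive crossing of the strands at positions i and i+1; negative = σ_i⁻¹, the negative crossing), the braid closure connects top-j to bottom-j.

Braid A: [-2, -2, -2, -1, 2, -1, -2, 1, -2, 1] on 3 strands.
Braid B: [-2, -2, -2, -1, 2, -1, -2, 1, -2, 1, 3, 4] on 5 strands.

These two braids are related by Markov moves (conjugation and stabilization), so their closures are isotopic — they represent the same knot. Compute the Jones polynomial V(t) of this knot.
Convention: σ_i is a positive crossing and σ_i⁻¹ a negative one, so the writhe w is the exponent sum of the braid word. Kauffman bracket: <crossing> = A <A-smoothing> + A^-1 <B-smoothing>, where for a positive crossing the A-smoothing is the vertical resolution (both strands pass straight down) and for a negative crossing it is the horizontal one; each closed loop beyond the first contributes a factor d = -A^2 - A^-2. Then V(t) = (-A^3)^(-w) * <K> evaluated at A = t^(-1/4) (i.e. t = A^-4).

-1 + 3*t^-1 - 3*t^-2 + 5*t^-3 - 5*t^-4 + 4*t^-5 - 3*t^-6 + 2*t^-7 - t^-8

Derivation:
Markov-equivalent braids have isotopic closures, hence identical knot invariants. Strip the Markov moves from each word to reach a common short braid β, then compute V(t) once on β.
Braid A: s2^-1 s2^-1 s2^-1 s1^-1 s2 s1^-1 s2^-1 s1 s2^-1 s1 on 3 strands has no conjugating prefix/suffix or stabilization to strip; take β = s2^-1 s2^-1 s2^-1 s1^-1 s2 s1^-1 s2^-1 s1 s2^-1 s1.
Braid B: s2^-1 s2^-1 s2^-1 s1^-1 s2 s1^-1 s2^-1 s1 s2^-1 s1 s3 s4 on 5 strands reduces by inverse Markov moves (closure unchanged at each step):
  Destabilize: the word has the form β·s4 where s4 occurs only as the final letter (β ∈ B_4); drop it and the last strand → 4 strands.
  Destabilize: the word has the form β·s3 where s3 occurs only as the final letter (β ∈ B_3); drop it and the last strand → 3 strands.
Reduced to β = s2^-1 s2^-1 s2^-1 s1^-1 s2 s1^-1 s2^-1 s1 s2^-1 s1 on 3 strands, 10 crossings.
Both give the same β = s2^-1 s2^-1 s2^-1 s1^-1 s2 s1^-1 s2^-1 s1 s2^-1 s1 on 3 strands, so one state sum suffices:
Braid: s2^-1 s2^-1 s2^-1 s1^-1 s2 s1^-1 s2^-1 s1 s2^-1 s1 on 3 strands, 10 crossings.
Writhe w = (#positive) - (#negative) = 3 - 7 = -4.
Computing the Kauffman bracket via state sum. There are 2^10 = 1024 states.
Smooth each crossing (0=||, 1=⌣⌢); contribution A^(Σ sign_k(1-2s_k)) * d^(L-1).
Tabulate the states by total A-exponent and number of loops L (A-exp: L × count):
  A^10: L=6 ×1
  A^8: L=5 ×10
  A^6: L=4 ×41, L=6 ×4
  A^4: L=3 ×88, L=5 ×31, L=7 ×1
  A^2: L=2 ×102, L=4 ×99, L=6 ×9
  A^0: L=1 ×54, L=3 ×162, L=5 ×36
  A^-2: L=2 ×134, L=4 ×74, L=6 ×2
  A^-4: L=1 ×30, L=3 ×82, L=5 ×8
  A^-6: L=2 ×32, L=4 ×13
  A^-8: L=1 ×3, L=3 ×7
  A^-10: L=2 ×1
Each group contributes A^e * Σ count * d^(L-1):
Powers of d = -A^2 - A^-2: d^2 = A^4 + 2 + A^-4; d^3 = -A^6 - 3*A^2 - 3*A^-2 - A^-6; d^4 = A^8 + 4*A^4 + 6 + 4*A^-4 + A^-8; d^5 = -A^10 - 5*A^6 - 10*A^2 - 10*A^-2 - 5*A^-6 - A^-10; d^6 = A^12 + 6*A^8 + 15*A^4 + 20 + 15*A^-4 + 6*A^-8 + A^-12.
  A^10 * (d^5) = -A^20 - 5*A^16 - 10*A^12 - 10*A^8 - 5*A^4 - 1
  A^8 * (10*d^4) = 10*A^16 + 40*A^12 + 60*A^8 + 40*A^4 + 10
  A^6 * (41*d^3 + 4*d^5) = -4*A^16 - 61*A^12 - 163*A^8 - 163*A^4 - 61 - 4*A^-4
  A^4 * (88*d^2 + 31*d^4 + d^6) = A^16 + 37*A^12 + 227*A^8 + 382*A^4 + 227 + 37*A^-4 + A^-8
  A^2 * (102*d + 99*d^3 + 9*d^5) = -9*A^12 - 144*A^8 - 489*A^4 - 489 - 144*A^-4 - 9*A^-8
  A^0 * (54 + 162*d^2 + 36*d^4) = 36*A^8 + 306*A^4 + 594 + 306*A^-4 + 36*A^-8
  A^-2 * (134*d + 74*d^3 + 2*d^5) = -2*A^8 - 84*A^4 - 376 - 376*A^-4 - 84*A^-8 - 2*A^-12
  A^-4 * (30 + 82*d^2 + 8*d^4) = 8*A^4 + 114 + 242*A^-4 + 114*A^-8 + 8*A^-12
  A^-6 * (32*d + 13*d^3) = -13 - 71*A^-4 - 71*A^-8 - 13*A^-12
  A^-8 * (3 + 7*d^2) = 7*A^-4 + 17*A^-8 + 7*A^-12
  A^-10 * (d) = -A^-8 - A^-12
Summing the groups: <K> = -A^20 + 2*A^16 - 3*A^12 + 4*A^8 - 5*A^4 + 5 - 3*A^-4 + 3*A^-8 - A^-12
Normalise by the writhe: (-A^3)^(-w) = (-A^3)^(4) = A^12, so f(A) = A^12 * <K> = -A^32 + 2*A^28 - 3*A^24 + 4*A^20 - 5*A^16 + 5*A^12 - 3*A^8 + 3*A^4 - 1.
Substitute A = t^(-1/4), i.e. A^e → t^(-e/4): V(t) = -1 + 3*t^-1 - 3*t^-2 + 5*t^-3 - 5*t^-4 + 4*t^-5 - 3*t^-6 + 2*t^-7 - t^-8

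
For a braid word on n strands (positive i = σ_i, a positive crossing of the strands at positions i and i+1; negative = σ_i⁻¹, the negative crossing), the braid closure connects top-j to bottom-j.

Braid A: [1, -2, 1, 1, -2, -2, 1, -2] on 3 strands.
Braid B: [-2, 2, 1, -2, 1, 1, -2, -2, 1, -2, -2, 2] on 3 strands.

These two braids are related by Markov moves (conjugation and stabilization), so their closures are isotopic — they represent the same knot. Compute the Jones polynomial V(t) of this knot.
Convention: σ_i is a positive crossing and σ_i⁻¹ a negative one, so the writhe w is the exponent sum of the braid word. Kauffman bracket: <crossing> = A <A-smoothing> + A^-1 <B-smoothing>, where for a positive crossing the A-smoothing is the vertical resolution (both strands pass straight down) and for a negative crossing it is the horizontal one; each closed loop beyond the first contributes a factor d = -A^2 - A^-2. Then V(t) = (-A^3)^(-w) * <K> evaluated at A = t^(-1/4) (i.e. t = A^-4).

Markov-equivalent braids have isotopic closures, hence identical knot invariants. Strip the Markov moves from each word to reach a common short braid β, then compute V(t) once on β.
Braid A: s1 s2^-1 s1 s1 s2^-1 s2^-1 s1 s2^-1 on 3 strands has no conjugating prefix/suffix or stabilization to strip; take β = s1 s2^-1 s1 s1 s2^-1 s2^-1 s1 s2^-1.
Braid B: s2^-1 s2 s1 s2^-1 s1 s1 s2^-1 s2^-1 s1 s2^-1 s2^-1 s2 on 3 strands reduces by inverse Markov moves (closure unchanged at each step):
  Deconjugate: the word is γ·β·γ⁻¹ with γ = s2^-1 s2 (prefix) and γ⁻¹ = s2^-1 s2 (suffix); strip both.
Reduced to β = s1 s2^-1 s1 s1 s2^-1 s2^-1 s1 s2^-1 on 3 strands, 8 crossings.
Both give the same β = s1 s2^-1 s1 s1 s2^-1 s2^-1 s1 s2^-1 on 3 strands, so one state sum suffices:
Braid: s1 s2^-1 s1 s1 s2^-1 s2^-1 s1 s2^-1 on 3 strands, 8 crossings.
Writhe w = (#positive) - (#negative) = 4 - 4 = 0.
Enumerate smoothing states for the bracket polynomial. There are 2^8 = 256 states.
Smooth each crossing (0=||, 1=⌣⌢); contribution A^(Σ sign_k(1-2s_k)) * d^(L-1).
Tabulate the states by total A-exponent and number of loops L (A-exp: L × count):
  A^8: L=5 ×1
  A^6: L=4 ×8
  A^4: L=3 ×27, L=5 ×1
  A^2: L=2 ×47, L=4 ×9
  A^0: L=1 ×37, L=3 ×32, L=5 ×1
  A^-2: L=2 ×47, L=4 ×9
  A^-4: L=3 ×27, L=5 ×1
  A^-6: L=4 ×8
  A^-8: L=5 ×1
Each group contributes A^e * Σ count * d^(L-1):
Powers of d = -A^2 - A^-2: d^2 = A^4 + 2 + A^-4; d^3 = -A^6 - 3*A^2 - 3*A^-2 - A^-6; d^4 = A^8 + 4*A^4 + 6 + 4*A^-4 + A^-8.
  A^8 * (d^4) = A^16 + 4*A^12 + 6*A^8 + 4*A^4 + 1
  A^6 * (8*d^3) = -8*A^12 - 24*A^8 - 24*A^4 - 8
  A^4 * (27*d^2 + d^4) = A^12 + 31*A^8 + 60*A^4 + 31 + A^-4
  A^2 * (47*d + 9*d^3) = -9*A^8 - 74*A^4 - 74 - 9*A^-4
  A^0 * (37 + 32*d^2 + d^4) = A^8 + 36*A^4 + 107 + 36*A^-4 + A^-8
  A^-2 * (47*d + 9*d^3) = -9*A^4 - 74 - 74*A^-4 - 9*A^-8
  A^-4 * (27*d^2 + d^4) = A^4 + 31 + 60*A^-4 + 31*A^-8 + A^-12
  A^-6 * (8*d^3) = -8 - 24*A^-4 - 24*A^-8 - 8*A^-12
  A^-8 * (d^4) = 1 + 4*A^-4 + 6*A^-8 + 4*A^-12 + A^-16
Summing the groups: <K> = A^16 - 3*A^12 + 5*A^8 - 6*A^4 + 7 - 6*A^-4 + 5*A^-8 - 3*A^-12 + A^-16
Normalise by the writhe: (-A^3)^(-w) = (-A^3)^(0) = 1, so f(A) = 1 * <K> = A^16 - 3*A^12 + 5*A^8 - 6*A^4 + 7 - 6*A^-4 + 5*A^-8 - 3*A^-12 + A^-16.
Substitute A = t^(-1/4), i.e. A^e → t^(-e/4): V(t) = t^4 - 3*t^3 + 5*t^2 - 6*t + 7 - 6*t^-1 + 5*t^-2 - 3*t^-3 + t^-4

Answer: t^4 - 3*t^3 + 5*t^2 - 6*t + 7 - 6*t^-1 + 5*t^-2 - 3*t^-3 + t^-4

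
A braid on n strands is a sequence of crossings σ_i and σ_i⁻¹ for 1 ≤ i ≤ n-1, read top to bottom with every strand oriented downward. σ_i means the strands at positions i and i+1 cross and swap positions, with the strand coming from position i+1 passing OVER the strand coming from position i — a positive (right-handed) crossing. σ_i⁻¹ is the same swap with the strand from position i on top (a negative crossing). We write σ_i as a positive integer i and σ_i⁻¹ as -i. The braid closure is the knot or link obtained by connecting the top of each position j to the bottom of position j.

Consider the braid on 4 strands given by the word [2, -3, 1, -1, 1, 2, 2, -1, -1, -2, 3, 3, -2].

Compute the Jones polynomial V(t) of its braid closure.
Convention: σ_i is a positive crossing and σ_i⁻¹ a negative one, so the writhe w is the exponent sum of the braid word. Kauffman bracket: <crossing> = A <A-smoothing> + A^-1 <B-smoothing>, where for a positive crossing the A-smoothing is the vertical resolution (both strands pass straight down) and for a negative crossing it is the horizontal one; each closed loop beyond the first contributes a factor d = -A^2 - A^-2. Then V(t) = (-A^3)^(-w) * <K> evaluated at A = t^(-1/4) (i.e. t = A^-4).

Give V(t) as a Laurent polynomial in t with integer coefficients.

The presented braid s2 s3^-1 s1 s1^-1 s1 s2 s2 s1^-1 s1^-1 s2^-1 s3 s3 s2^-1 on 4 strands reduces by inverse Markov moves (closure unchanged at each step):
  Deconjugate: the word is γ·β·γ⁻¹ with γ = s2 s3^-1 (prefix) and γ⁻¹ = s3 s2^-1 (suffix); strip both.
  Destabilize: the word has the form β·s3 where s3 occurs only as the final letter (β ∈ B_3); drop it and the last strand → 3 strands.
Reduced to β = s1 s1^-1 s1 s2 s2 s1^-1 s1^-1 s2^-1 on 3 strands, 8 crossings.
Compute on β:
First cancel adjacent σ_i σ_i⁻¹ pairs (Reidemeister II — same braid, same closure): s1 s1^-1 s1 s2 s2 s1^-1 s1^-1 s2^-1 → s1 s2 s2 s1^-1 s1^-1 s2^-1.
Braid: s1 s2 s2 s1^-1 s1^-1 s2^-1 on 3 strands, 6 crossings.
Writhe w = (#positive) - (#negative) = 3 - 3 = 0.
Computing the Kauffman bracket via state sum. There are 2^6 = 64 states.
For each crossing: s=0 is the vertical smoothing, s=1 horizontal. Crossing k contributes A^(sign_k * (1 - 2*s_k)); loop factor d = -A^2 - A^-2.
Tabulate the states by total A-exponent and number of loops L (A-exp: L × count):
  A^6: L=2 ×1
  A^4: L=1 ×2, L=3 ×4
  A^2: L=2 ×13, L=4 ×2
  A^0: L=1 ×9, L=3 ×11
  A^-2: L=2 ×13, L=4 ×2
  A^-4: L=1 ×2, L=3 ×4
  A^-6: L=2 ×1
Each group contributes A^e * Σ count * d^(L-1):
Powers of d = -A^2 - A^-2: d^2 = A^4 + 2 + A^-4; d^3 = -A^6 - 3*A^2 - 3*A^-2 - A^-6.
  A^6 * (d) = -A^8 - A^4
  A^4 * (2 + 4*d^2) = 4*A^8 + 10*A^4 + 4
  A^2 * (13*d + 2*d^3) = -2*A^8 - 19*A^4 - 19 - 2*A^-4
  A^0 * (9 + 11*d^2) = 11*A^4 + 31 + 11*A^-4
  A^-2 * (13*d + 2*d^3) = -2*A^4 - 19 - 19*A^-4 - 2*A^-8
  A^-4 * (2 + 4*d^2) = 4 + 10*A^-4 + 4*A^-8
  A^-6 * (d) = -A^-4 - A^-8
Summing the groups: <K> = A^8 - A^4 + 1 - A^-4 + A^-8
Normalise by the writhe: (-A^3)^(-w) = (-A^3)^(0) = 1, so f(A) = 1 * <K> = A^8 - A^4 + 1 - A^-4 + A^-8.
Substitute A = t^(-1/4), i.e. A^e → t^(-e/4): V(t) = t^2 - t + 1 - t^-1 + t^-2

Answer: t^2 - t + 1 - t^-1 + t^-2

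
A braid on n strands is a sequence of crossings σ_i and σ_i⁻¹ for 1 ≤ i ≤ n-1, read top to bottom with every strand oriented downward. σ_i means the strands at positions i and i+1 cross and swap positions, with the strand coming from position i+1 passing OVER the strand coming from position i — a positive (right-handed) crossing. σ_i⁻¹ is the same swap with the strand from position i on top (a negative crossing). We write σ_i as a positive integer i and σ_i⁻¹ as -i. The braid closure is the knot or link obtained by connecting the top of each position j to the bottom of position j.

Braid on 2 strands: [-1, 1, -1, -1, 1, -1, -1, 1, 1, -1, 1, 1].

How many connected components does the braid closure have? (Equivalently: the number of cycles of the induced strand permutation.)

2

Derivation:
Track the strand permutation on 2 strands, starting from identity.
  step 1: s1^-1 swaps positions 1,2 -> [2 1]
  step 2: s1 swaps positions 1,2 -> [1 2]
  step 3: s1^-1 swaps positions 1,2 -> [2 1]
  step 4: s1^-1 swaps positions 1,2 -> [1 2]
  step 5: s1 swaps positions 1,2 -> [2 1]
  step 6: s1^-1 swaps positions 1,2 -> [1 2]
  step 7: s1^-1 swaps positions 1,2 -> [2 1]
  step 8: s1 swaps positions 1,2 -> [1 2]
  step 9: s1 swaps positions 1,2 -> [2 1]
  step 10: s1^-1 swaps positions 1,2 -> [1 2]
  step 11: s1 swaps positions 1,2 -> [2 1]
  step 12: s1 swaps positions 1,2 -> [1 2]
Final permutation (position -> original strand): [1 2]
Closure components = cycle count of this permutation = 2.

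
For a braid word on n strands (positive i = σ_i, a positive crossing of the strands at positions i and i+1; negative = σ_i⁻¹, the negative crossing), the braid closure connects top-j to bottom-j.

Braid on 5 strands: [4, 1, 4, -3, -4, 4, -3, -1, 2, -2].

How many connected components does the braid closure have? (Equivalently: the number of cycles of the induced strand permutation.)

5

Derivation:
Track the strand permutation on 5 strands, starting from identity.
  step 1: s4 swaps positions 4,5 -> [1 2 3 5 4]
  step 2: s1 swaps positions 1,2 -> [2 1 3 5 4]
  step 3: s4 swaps positions 4,5 -> [2 1 3 4 5]
  step 4: s3^-1 swaps positions 3,4 -> [2 1 4 3 5]
  step 5: s4^-1 swaps positions 4,5 -> [2 1 4 5 3]
  step 6: s4 swaps positions 4,5 -> [2 1 4 3 5]
  step 7: s3^-1 swaps positions 3,4 -> [2 1 3 4 5]
  step 8: s1^-1 swaps positions 1,2 -> [1 2 3 4 5]
  step 9: s2 swaps positions 2,3 -> [1 3 2 4 5]
  step 10: s2^-1 swaps positions 2,3 -> [1 2 3 4 5]
Final permutation (position -> original strand): [1 2 3 4 5]
Closure components = cycle count of this permutation = 5.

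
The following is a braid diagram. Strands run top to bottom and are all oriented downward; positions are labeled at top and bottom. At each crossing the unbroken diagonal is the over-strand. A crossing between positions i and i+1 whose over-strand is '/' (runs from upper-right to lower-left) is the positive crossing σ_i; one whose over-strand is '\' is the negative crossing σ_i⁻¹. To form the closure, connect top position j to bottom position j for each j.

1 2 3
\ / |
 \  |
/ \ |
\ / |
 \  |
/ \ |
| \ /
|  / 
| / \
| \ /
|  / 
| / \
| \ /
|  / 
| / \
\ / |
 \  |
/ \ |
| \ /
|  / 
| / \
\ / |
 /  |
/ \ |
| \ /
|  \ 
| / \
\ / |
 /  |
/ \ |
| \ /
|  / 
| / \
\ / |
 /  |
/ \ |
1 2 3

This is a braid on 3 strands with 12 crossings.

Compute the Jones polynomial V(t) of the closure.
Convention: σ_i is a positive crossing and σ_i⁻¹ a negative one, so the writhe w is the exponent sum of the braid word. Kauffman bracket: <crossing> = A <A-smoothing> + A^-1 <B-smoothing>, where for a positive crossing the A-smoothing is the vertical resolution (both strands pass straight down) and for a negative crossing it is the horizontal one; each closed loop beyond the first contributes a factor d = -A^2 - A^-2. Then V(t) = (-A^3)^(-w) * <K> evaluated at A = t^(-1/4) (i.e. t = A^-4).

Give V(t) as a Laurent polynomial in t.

-t^8 + t^7 - 2*t^6 + 3*t^5 - 3*t^4 + 4*t^3 - 2*t^2 + 2*t - 1

Derivation:
Reading the diagram top to bottom ('/'-over between positions i,i+1 = s_i, '\'-over = s_i^-1): braid word = s1^-1 s1^-1 s2 s2 s2 s1^-1 s2 s1 s2^-1 s1 s2 s1.
The presented braid s1^-1 s1^-1 s2 s2 s2 s1^-1 s2 s1 s2^-1 s1 s2 s1 on 3 strands reduces by inverse Markov moves (closure unchanged at each step):
  Deconjugate: the word is γ·β·γ⁻¹ with γ = s1^-1 (prefix) and γ⁻¹ = s1 (suffix); strip both.
Reduced to β = s1^-1 s2 s2 s2 s1^-1 s2 s1 s2^-1 s1 s2 on 3 strands, 10 crossings.
Compute on β:
Braid: s1^-1 s2 s2 s2 s1^-1 s2 s1 s2^-1 s1 s2 on 3 strands, 10 crossings.
Writhe w = (#positive) - (#negative) = 7 - 3 = 4.
Computing the Kauffman bracket via state sum. There are 2^10 = 1024 states.
Each crossing splits two ways (0=vertical, 1=horizontal). The state's weight is A^(#A-smoothings - #B-smoothings) * d^(loops - 1).
Tabulate the states by total A-exponent and number of loops L (A-exp: L × count):
  A^10: L=2 ×1
  A^8: L=1 ×5, L=3 ×5
  A^6: L=2 ×39, L=4 ×6
  A^4: L=1 ×34, L=3 ×85, L=5 ×1
  A^2: L=2 ×138, L=4 ×72
  A^0: L=1 ×48, L=3 ×167, L=5 ×37
  A^-2: L=2 ×91, L=4 ×109, L=6 ×10
  A^-4: L=3 ×82, L=5 ×37, L=7 ×1
  A^-6: L=4 ×40, L=6 ×5
  A^-8: L=5 ×10
  A^-10: L=6 ×1
Each group contributes A^e * Σ count * d^(L-1):
Powers of d = -A^2 - A^-2: d^2 = A^4 + 2 + A^-4; d^3 = -A^6 - 3*A^2 - 3*A^-2 - A^-6; d^4 = A^8 + 4*A^4 + 6 + 4*A^-4 + A^-8; d^5 = -A^10 - 5*A^6 - 10*A^2 - 10*A^-2 - 5*A^-6 - A^-10; d^6 = A^12 + 6*A^8 + 15*A^4 + 20 + 15*A^-4 + 6*A^-8 + A^-12.
  A^10 * (d) = -A^12 - A^8
  A^8 * (5 + 5*d^2) = 5*A^12 + 15*A^8 + 5*A^4
  A^6 * (39*d + 6*d^3) = -6*A^12 - 57*A^8 - 57*A^4 - 6
  A^4 * (34 + 85*d^2 + d^4) = A^12 + 89*A^8 + 210*A^4 + 89 + A^-4
  A^2 * (138*d + 72*d^3) = -72*A^8 - 354*A^4 - 354 - 72*A^-4
  A^0 * (48 + 167*d^2 + 37*d^4) = 37*A^8 + 315*A^4 + 604 + 315*A^-4 + 37*A^-8
  A^-2 * (91*d + 109*d^3 + 10*d^5) = -10*A^8 - 159*A^4 - 518 - 518*A^-4 - 159*A^-8 - 10*A^-12
  A^-4 * (82*d^2 + 37*d^4 + d^6) = A^8 + 43*A^4 + 245 + 406*A^-4 + 245*A^-8 + 43*A^-12 + A^-16
  A^-6 * (40*d^3 + 5*d^5) = -5*A^4 - 65 - 170*A^-4 - 170*A^-8 - 65*A^-12 - 5*A^-16
  A^-8 * (10*d^4) = 10 + 40*A^-4 + 60*A^-8 + 40*A^-12 + 10*A^-16
  A^-10 * (d^5) = -1 - 5*A^-4 - 10*A^-8 - 10*A^-12 - 5*A^-16 - A^-20
Summing the groups: <K> = -A^12 + 2*A^8 - 2*A^4 + 4 - 3*A^-4 + 3*A^-8 - 2*A^-12 + A^-16 - A^-20
Normalise by the writhe: (-A^3)^(-w) = (-A^3)^(-4) = A^-12, so f(A) = A^-12 * <K> = -1 + 2*A^-4 - 2*A^-8 + 4*A^-12 - 3*A^-16 + 3*A^-20 - 2*A^-24 + A^-28 - A^-32.
Substitute A = t^(-1/4), i.e. A^e → t^(-e/4): V(t) = -t^8 + t^7 - 2*t^6 + 3*t^5 - 3*t^4 + 4*t^3 - 2*t^2 + 2*t - 1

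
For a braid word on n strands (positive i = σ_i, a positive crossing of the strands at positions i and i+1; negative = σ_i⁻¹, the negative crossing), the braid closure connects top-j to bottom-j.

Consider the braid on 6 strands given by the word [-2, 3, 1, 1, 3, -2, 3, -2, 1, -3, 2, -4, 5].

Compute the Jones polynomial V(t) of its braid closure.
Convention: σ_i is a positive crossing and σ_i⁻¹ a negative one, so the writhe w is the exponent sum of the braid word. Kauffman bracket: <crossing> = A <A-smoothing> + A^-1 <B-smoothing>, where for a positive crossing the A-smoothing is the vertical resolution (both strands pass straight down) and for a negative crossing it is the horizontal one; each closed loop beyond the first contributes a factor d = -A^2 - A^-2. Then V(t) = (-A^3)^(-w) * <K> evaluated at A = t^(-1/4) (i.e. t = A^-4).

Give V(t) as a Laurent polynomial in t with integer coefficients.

-t^6 + 2*t^5 - 2*t^4 + 3*t^3 - 3*t^2 + 2*t - 1 + t^-1

Derivation:
The presented braid s2^-1 s3 s1 s1 s3 s2^-1 s3 s2^-1 s1 s3^-1 s2 s4^-1 s5 on 6 strands reduces by inverse Markov moves (closure unchanged at each step):
  Destabilize: the word has the form β·s5 where s5 occurs only as the final letter (β ∈ B_5); drop it and the last strand → 5 strands.
  Destabilize: the word has the form β·s4^-1 where s4^-1 occurs only as the final letter (β ∈ B_4); drop it and the last strand → 4 strands.
  Deconjugate: the word is γ·β·γ⁻¹ with γ = s2^-1 s3 (prefix) and γ⁻¹ = s3^-1 s2 (suffix); strip both.
Reduced to β = s1 s1 s3 s2^-1 s3 s2^-1 s1 on 4 strands, 7 crossings.
Compute on β:
Braid: s1 s1 s3 s2^-1 s3 s2^-1 s1 on 4 strands, 7 crossings.
Writhe w = (#positive) - (#negative) = 5 - 2 = 3.
State-sum expansion of <K>. There are 2^7 = 128 states.
Smooth each crossing (0=||, 1=⌣⌢); contribution A^(Σ sign_k(1-2s_k)) * d^(L-1).
Tabulate the states by total A-exponent and number of loops L (A-exp: L × count):
  A^7: L=4 ×1
  A^5: L=3 ×7
  A^3: L=2 ×17, L=4 ×4
  A^1: L=1 ×15, L=3 ×19, L=5 ×1
  A^-1: L=2 ×27, L=4 ×8
  A^-3: L=3 ×20, L=5 ×1
  A^-5: L=4 ×7
  A^-7: L=5 ×1
Each group contributes A^e * Σ count * d^(L-1):
Powers of d = -A^2 - A^-2: d^2 = A^4 + 2 + A^-4; d^3 = -A^6 - 3*A^2 - 3*A^-2 - A^-6; d^4 = A^8 + 4*A^4 + 6 + 4*A^-4 + A^-8.
  A^7 * (d^3) = -A^13 - 3*A^9 - 3*A^5 - A
  A^5 * (7*d^2) = 7*A^9 + 14*A^5 + 7*A
  A^3 * (17*d + 4*d^3) = -4*A^9 - 29*A^5 - 29*A - 4*A^-3
  A^1 * (15 + 19*d^2 + d^4) = A^9 + 23*A^5 + 59*A + 23*A^-3 + A^-7
  A^-1 * (27*d + 8*d^3) = -8*A^5 - 51*A - 51*A^-3 - 8*A^-7
  A^-3 * (20*d^2 + d^4) = A^5 + 24*A + 46*A^-3 + 24*A^-7 + A^-11
  A^-5 * (7*d^3) = -7*A - 21*A^-3 - 21*A^-7 - 7*A^-11
  A^-7 * (d^4) = A + 4*A^-3 + 6*A^-7 + 4*A^-11 + A^-15
Summing the groups: <K> = -A^13 + A^9 - 2*A^5 + 3*A - 3*A^-3 + 2*A^-7 - 2*A^-11 + A^-15
Normalise by the writhe: (-A^3)^(-w) = (-A^3)^(-3) = -A^-9, so f(A) = -A^-9 * <K> = A^4 - 1 + 2*A^-4 - 3*A^-8 + 3*A^-12 - 2*A^-16 + 2*A^-20 - A^-24.
Substitute A = t^(-1/4), i.e. A^e → t^(-e/4): V(t) = -t^6 + 2*t^5 - 2*t^4 + 3*t^3 - 3*t^2 + 2*t - 1 + t^-1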